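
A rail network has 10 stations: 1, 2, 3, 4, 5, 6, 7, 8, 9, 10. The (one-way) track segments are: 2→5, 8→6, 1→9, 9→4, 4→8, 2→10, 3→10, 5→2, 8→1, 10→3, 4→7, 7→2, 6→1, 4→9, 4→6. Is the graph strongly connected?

There is no directed path from 5 to 9, so the graph is not strongly connected.

No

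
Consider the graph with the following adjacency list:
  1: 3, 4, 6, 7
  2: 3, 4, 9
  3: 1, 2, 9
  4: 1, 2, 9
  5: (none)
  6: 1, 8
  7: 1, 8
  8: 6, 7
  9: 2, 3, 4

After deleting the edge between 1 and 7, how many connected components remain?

1 and 7 are still connected via 1-6-8-7, so the component count stays at 2.

2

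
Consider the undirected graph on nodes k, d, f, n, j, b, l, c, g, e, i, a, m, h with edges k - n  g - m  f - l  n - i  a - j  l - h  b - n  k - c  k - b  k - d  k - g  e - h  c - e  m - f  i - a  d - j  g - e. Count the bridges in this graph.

0

The edges on the cycle g-m-f-l-h-e-g are not bridges since each lies on that cycle.
Every edge lies on some cycle, so there are no bridges.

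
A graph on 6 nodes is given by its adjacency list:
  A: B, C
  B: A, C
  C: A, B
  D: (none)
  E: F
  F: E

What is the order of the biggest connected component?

3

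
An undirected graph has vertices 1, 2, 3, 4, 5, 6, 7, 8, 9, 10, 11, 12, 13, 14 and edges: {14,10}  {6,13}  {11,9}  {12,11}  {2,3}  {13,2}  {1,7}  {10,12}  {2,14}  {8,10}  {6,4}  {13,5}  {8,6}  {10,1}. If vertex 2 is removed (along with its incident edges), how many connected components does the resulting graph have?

With 2 gone, the remaining components are: {3}; {1, 4, 5, 6, 7, 8, 9, 10, 11, 12, 13, 14}.
That is 2 components.

2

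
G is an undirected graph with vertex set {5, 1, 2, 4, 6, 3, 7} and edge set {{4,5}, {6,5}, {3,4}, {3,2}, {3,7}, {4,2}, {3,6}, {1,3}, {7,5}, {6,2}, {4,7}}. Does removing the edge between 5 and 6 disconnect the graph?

No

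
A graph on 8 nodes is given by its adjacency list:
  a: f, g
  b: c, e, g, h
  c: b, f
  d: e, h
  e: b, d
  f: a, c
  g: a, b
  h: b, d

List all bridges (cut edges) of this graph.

none

The edges on the cycle b-g-a-f-c-b are not bridges since each lies on that cycle.
Every edge lies on some cycle, so there are no bridges.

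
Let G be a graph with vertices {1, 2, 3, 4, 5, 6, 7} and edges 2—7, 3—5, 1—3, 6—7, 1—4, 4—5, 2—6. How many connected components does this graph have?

2

Starting from 2 we can reach 2, 6, 7. That is one component of size 3.
Starting from 1 we can reach 1, 3, 4, 5. That is one component of size 4.
Total: 2 components.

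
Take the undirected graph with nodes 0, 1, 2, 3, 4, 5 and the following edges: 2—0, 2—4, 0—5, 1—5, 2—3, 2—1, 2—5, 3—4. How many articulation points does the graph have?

Removing 2 increases the component count from 1 to 2, so 2 is a cut vertex.
By contrast removing 3 leaves 1 component; it is not a cut vertex. No other vertex is a cut vertex either.

1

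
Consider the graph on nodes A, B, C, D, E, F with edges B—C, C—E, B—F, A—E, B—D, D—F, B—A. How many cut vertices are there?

Removing B increases the component count from 1 to 2, so B is a cut vertex.
By contrast removing C leaves 1 component; it is not a cut vertex. No other vertex is a cut vertex either.

1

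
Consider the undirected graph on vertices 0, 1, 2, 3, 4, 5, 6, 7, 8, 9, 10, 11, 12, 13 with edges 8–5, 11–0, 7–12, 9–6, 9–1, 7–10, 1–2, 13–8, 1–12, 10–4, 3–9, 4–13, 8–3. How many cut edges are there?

The edges on the cycle 7-10-4-13-8-3-9-1-12-7 are not bridges since each lies on that cycle.
But removing 5–8 disconnects 5 from 8; removing 11–0 disconnects 11 from 0; removing 6–9 disconnects 6 from 9; removing 2–1 disconnects 2 from 1 — these are bridges.
That makes 4 bridges.

4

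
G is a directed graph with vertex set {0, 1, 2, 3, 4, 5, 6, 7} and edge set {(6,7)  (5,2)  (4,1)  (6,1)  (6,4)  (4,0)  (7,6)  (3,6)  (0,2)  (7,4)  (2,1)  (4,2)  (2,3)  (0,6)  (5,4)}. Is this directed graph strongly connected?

There is no directed path from 0 to 5, so the graph is not strongly connected.

No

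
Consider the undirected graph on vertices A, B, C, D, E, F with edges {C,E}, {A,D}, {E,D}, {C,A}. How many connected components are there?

F is isolated — a component by itself.
B is isolated — a component by itself.
Starting from A we can reach A, C, D, E. That is one component of size 4.
Total: 3 components.

3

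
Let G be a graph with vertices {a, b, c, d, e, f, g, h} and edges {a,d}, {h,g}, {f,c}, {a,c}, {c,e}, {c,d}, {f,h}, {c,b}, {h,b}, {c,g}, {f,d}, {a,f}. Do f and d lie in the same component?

From f we can reach a, b, c, d, e, f, g, h, which includes d.

Yes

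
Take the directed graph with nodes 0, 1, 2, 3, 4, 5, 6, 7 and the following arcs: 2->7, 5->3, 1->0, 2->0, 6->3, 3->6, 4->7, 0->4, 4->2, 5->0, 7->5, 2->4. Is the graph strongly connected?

No

There is no directed path from 6 to 1, so the graph is not strongly connected.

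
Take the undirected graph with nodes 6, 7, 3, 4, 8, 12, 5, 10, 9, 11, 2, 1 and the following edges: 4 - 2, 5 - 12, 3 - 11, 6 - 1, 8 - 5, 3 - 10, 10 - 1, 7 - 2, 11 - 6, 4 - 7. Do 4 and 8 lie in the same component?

The component containing 4 is {2, 4, 7}, and 8 is not in it.

No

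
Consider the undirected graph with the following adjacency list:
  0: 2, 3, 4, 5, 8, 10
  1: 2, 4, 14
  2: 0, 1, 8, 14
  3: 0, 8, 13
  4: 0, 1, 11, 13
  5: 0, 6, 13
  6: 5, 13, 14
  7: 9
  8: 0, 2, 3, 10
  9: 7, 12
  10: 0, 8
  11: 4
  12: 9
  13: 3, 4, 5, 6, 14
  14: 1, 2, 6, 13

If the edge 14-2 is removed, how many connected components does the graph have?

2

14 and 2 are still connected via 14-1-2, so the component count stays at 2.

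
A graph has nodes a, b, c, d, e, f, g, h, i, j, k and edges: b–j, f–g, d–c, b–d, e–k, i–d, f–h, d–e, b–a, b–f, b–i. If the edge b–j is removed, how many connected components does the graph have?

2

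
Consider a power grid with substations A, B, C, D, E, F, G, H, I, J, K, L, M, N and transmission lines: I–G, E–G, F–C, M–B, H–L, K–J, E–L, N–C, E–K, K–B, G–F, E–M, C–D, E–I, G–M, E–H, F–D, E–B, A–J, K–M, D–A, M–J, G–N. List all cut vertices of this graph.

E

Removing E increases the component count from 1 to 2, so E is a cut vertex.
By contrast removing L leaves 1 component; it is not a cut vertex. No other vertex is a cut vertex either.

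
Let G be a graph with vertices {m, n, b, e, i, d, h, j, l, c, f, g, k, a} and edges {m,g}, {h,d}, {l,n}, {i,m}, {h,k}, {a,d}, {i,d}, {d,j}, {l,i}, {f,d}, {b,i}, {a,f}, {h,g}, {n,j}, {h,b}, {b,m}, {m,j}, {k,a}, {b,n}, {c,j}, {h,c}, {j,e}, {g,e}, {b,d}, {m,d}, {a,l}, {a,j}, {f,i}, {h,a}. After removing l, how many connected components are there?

1

With l gone, the remaining components are: {a, b, c, d, e, f, g, h, i, j, k, m, n}.
That is 1 component.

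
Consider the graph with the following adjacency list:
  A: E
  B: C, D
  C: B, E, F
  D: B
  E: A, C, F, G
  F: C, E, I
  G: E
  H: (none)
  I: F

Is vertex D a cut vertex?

Deleting D leaves 2 components (was 2), so D is not a cut vertex.

No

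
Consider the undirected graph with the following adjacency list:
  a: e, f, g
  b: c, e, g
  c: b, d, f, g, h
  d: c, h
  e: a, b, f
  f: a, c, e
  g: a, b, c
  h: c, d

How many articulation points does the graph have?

Removing c increases the component count from 1 to 2, so c is a cut vertex.
By contrast removing f leaves 1 component; it is not a cut vertex. No other vertex is a cut vertex either.

1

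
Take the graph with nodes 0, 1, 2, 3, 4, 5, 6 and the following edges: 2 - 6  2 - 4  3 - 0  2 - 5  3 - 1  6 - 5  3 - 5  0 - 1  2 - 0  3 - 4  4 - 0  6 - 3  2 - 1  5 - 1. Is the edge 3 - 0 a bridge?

After removing 3 - 0, the path 3-4-0 still connects them, so the edge is not a bridge.

No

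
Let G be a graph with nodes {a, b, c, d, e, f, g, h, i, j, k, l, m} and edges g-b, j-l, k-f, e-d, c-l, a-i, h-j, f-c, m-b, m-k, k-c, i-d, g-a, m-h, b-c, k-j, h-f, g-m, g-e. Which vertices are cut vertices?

Removing g increases the component count from 1 to 2, so g is a cut vertex.
By contrast removing d leaves 1 component; it is not a cut vertex. No other vertex is a cut vertex either.

g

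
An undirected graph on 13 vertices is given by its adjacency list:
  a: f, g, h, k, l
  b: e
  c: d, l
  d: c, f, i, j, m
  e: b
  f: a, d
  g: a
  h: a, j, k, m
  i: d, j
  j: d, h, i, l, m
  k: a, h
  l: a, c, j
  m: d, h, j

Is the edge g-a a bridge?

Yes

Removing g-a leaves no path between g and a: the component count goes from 2 to 3. So it is a bridge.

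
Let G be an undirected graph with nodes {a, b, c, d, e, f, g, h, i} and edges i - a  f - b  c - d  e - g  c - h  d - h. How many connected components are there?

4

Starting from a we can reach a, i. That is one component of size 2.
Starting from e we can reach e, g. That is one component of size 2.
Starting from b we can reach b, f. That is one component of size 2.
Starting from c we can reach c, d, h. That is one component of size 3.
Total: 4 components.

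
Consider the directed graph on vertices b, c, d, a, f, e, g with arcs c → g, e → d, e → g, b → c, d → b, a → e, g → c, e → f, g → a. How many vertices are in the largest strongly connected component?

6

{a, b, c, d, e, g} are all mutually reachable — one SCC of size 6.
{f} is an SCC by itself.
The largest has 6 vertices.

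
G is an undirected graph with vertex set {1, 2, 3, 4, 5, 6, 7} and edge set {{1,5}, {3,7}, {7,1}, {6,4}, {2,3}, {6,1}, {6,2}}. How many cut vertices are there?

2

Removing 1 increases the component count from 1 to 2, so 1 is a cut vertex.
Removing 6 increases the component count from 1 to 2, so 6 is a cut vertex.
By contrast removing 3 leaves 1 component; it is not a cut vertex. No other vertex is a cut vertex either.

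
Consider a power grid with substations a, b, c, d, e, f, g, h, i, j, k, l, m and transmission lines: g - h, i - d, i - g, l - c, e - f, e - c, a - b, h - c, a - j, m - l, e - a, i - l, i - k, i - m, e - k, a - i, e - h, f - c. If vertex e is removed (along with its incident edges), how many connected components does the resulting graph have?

With e gone, the remaining components are: {a, b, c, d, f, g, h, i, j, k, l, m}.
That is 1 component.

1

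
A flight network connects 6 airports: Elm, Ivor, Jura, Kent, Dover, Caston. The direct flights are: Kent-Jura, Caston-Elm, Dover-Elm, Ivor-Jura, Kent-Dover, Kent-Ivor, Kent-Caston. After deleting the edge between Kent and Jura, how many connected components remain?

Kent and Jura are still connected via Kent-Ivor-Jura, so the component count stays at 1.

1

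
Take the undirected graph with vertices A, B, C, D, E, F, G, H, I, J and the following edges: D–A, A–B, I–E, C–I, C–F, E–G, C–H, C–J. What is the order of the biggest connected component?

Starting from A we can reach A, B, D. That is one component of size 3.
Starting from C we can reach C, E, F, G, H, I, J. That is one component of size 7.
The largest has 7 vertices.

7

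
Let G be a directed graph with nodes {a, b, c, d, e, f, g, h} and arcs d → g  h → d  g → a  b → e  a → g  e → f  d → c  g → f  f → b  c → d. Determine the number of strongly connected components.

{b, e, f} are all mutually reachable — one SCC of size 3.
{a, g} are all mutually reachable — one SCC of size 2.
{c, d} are all mutually reachable — one SCC of size 2.
{h} is an SCC by itself.
That gives 4 strongly connected components.

4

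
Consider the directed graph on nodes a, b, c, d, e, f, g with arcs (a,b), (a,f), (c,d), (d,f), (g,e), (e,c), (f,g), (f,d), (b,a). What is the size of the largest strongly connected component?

5

{c, d, e, f, g} are all mutually reachable — one SCC of size 5.
{a, b} are all mutually reachable — one SCC of size 2.
The largest has 5 vertices.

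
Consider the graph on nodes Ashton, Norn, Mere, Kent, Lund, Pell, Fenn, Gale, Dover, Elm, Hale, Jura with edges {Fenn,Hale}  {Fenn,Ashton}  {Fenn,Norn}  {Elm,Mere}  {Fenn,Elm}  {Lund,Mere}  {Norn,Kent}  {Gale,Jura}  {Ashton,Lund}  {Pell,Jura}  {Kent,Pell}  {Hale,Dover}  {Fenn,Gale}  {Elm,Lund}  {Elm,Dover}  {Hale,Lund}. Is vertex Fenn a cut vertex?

Deleting Fenn raises the number of components from 1 to 2, so Fenn is a cut vertex.

Yes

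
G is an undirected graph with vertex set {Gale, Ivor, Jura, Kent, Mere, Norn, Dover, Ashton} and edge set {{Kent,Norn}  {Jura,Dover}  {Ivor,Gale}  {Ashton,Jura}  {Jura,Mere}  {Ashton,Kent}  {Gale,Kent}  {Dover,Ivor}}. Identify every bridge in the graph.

Jura-Mere, Kent-Norn

The edges on the cycle Ashton-Jura-Dover-Ivor-Gale-Kent-Ashton are not bridges since each lies on that cycle.
But removing Kent - Norn disconnects Kent from Norn; removing Jura - Mere disconnects Jura from Mere — these are bridges.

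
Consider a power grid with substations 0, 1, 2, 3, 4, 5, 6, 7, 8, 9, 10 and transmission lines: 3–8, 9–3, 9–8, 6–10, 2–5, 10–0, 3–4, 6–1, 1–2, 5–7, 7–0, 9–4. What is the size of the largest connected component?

Starting from 3 we can reach 3, 4, 8, 9. That is one component of size 4.
Starting from 0 we can reach 0, 1, 2, 5, 6, 7, 10. That is one component of size 7.
The largest has 7 vertices.

7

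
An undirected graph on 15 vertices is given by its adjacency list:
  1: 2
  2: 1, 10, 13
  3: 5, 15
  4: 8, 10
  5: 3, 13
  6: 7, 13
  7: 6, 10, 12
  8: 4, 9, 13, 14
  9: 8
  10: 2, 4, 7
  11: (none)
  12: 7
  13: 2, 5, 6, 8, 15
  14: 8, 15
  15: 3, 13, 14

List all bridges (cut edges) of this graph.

The edges on the cycle 15-3-5-13-15 are not bridges since each lies on that cycle.
But removing 8-9 disconnects 8 from 9; removing 2-1 disconnects 2 from 1; removing 12-7 disconnects 12 from 7 — these are bridges.

1-2, 12-7, 8-9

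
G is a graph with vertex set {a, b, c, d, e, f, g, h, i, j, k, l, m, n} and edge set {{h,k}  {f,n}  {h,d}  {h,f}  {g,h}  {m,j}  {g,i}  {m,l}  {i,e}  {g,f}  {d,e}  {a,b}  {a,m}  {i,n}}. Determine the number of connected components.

c is isolated — a component by itself.
Starting from a we can reach a, b, j, l, m. That is one component of size 5.
Starting from d we can reach d, e, f, g, h, i, k, n. That is one component of size 8.
Total: 3 components.

3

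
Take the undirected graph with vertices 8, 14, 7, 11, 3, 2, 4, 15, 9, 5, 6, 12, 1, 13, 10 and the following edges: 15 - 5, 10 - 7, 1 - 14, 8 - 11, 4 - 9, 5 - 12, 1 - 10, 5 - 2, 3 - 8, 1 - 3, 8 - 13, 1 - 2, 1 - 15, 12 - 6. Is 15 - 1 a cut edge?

After removing 15 - 1, the path 15-5-2-1 still connects them, so the edge is not a bridge.

No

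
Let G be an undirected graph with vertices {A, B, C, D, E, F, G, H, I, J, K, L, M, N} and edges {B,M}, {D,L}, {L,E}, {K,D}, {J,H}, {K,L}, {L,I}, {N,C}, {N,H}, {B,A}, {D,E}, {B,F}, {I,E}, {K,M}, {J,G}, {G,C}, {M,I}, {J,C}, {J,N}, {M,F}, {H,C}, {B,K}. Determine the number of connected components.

2

Starting from C we can reach C, G, H, J, N. That is one component of size 5.
Starting from A we can reach A, B, D, E, F, I, K, L, M. That is one component of size 9.
Total: 2 components.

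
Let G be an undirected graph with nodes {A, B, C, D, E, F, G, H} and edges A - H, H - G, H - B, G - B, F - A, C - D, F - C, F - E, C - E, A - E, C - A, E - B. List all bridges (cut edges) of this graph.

The edges on the cycle F-C-E-B-H-A-F are not bridges since each lies on that cycle.
But removing D - C disconnects D from C — this is a bridge.

C-D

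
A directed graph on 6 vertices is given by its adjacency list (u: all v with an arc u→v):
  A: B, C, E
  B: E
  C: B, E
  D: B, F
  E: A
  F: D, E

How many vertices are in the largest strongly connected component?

{A, B, C, E} are all mutually reachable — one SCC of size 4.
{D, F} are all mutually reachable — one SCC of size 2.
The largest has 4 vertices.

4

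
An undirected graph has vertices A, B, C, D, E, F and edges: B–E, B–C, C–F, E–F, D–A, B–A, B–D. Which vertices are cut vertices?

Removing B increases the component count from 1 to 2, so B is a cut vertex.
By contrast removing E leaves 1 component; it is not a cut vertex. No other vertex is a cut vertex either.

B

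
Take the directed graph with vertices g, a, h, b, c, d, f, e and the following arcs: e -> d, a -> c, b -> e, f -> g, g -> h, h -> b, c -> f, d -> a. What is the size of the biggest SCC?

8

{a, b, c, d, e, f, g, h} are all mutually reachable — one SCC of size 8.
The largest has 8 vertices.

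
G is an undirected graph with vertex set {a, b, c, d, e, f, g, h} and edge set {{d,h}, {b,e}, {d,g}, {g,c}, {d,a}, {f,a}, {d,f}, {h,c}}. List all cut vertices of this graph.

Removing d increases the component count from 2 to 3, so d is a cut vertex.
By contrast removing c leaves 2 components; it is not a cut vertex. No other vertex is a cut vertex either.

d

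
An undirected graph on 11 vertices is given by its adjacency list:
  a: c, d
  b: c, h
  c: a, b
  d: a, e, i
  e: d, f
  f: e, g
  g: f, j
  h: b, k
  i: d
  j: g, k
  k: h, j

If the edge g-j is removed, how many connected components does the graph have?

g and j are still connected via g-f-e-d-a-c-b-h-k-j, so the component count stays at 1.

1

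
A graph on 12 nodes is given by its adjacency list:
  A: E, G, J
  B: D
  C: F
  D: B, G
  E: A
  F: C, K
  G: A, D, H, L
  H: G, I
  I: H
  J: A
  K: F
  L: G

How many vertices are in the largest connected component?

9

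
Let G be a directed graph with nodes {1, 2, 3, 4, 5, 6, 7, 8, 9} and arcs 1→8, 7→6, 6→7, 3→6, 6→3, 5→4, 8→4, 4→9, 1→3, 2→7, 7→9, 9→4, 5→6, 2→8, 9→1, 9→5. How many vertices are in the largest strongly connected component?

{1, 3, 4, 5, 6, 7, 8, 9} are all mutually reachable — one SCC of size 8.
{2} is an SCC by itself.
The largest has 8 vertices.

8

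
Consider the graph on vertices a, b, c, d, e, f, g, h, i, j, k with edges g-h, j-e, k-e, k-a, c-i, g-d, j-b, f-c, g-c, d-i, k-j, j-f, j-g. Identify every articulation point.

Removing g increases the component count from 1 to 2, so g is a cut vertex.
Removing j increases the component count from 1 to 3, so j is a cut vertex.
Removing k increases the component count from 1 to 2, so k is a cut vertex.
By contrast removing c leaves 1 component; it is not a cut vertex. No other vertex is a cut vertex either.

g, j, k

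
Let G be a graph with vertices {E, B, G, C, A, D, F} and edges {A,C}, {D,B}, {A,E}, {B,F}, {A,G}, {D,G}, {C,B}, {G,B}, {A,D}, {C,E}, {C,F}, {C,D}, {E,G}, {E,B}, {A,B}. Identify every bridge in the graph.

none

The edges on the cycle A-C-B-G-A are not bridges since each lies on that cycle.
Every edge lies on some cycle, so there are no bridges.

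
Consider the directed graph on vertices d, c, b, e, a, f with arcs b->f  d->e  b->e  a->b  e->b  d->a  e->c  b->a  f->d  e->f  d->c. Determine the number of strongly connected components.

{a, b, d, e, f} are all mutually reachable — one SCC of size 5.
{c} is an SCC by itself.
That gives 2 strongly connected components.

2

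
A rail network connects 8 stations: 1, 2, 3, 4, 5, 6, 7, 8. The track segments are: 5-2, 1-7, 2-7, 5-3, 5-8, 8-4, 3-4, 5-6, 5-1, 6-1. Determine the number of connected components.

Starting from 1 we can reach 1, 2, 3, 4, 5, 6, 7, 8. That is one component of size 8.
Total: 1 component.

1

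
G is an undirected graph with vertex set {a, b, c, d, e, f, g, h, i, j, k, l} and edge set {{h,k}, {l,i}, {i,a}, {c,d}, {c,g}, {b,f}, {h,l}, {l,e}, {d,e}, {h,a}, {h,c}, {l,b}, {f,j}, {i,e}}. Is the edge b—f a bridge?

Yes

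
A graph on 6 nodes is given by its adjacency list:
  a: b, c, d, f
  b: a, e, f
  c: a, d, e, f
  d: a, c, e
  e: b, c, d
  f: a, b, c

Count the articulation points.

0

Removing e, for instance, still leaves 1 component. No single vertex removal increases the component count — the graph has no articulation points.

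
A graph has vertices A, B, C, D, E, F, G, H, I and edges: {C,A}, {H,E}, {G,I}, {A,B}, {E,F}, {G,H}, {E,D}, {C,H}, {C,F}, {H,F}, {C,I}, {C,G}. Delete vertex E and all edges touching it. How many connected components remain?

2

With E gone, the remaining components are: {D}; {A, B, C, F, G, H, I}.
That is 2 components.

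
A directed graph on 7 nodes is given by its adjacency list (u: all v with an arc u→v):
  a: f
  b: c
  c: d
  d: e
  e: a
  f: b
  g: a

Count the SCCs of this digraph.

{a, b, c, d, e, f} are all mutually reachable — one SCC of size 6.
{g} is an SCC by itself.
That gives 2 strongly connected components.

2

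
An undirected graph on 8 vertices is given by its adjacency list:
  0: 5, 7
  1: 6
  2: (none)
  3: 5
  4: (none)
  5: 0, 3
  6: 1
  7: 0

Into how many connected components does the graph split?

4

2 is isolated — a component by itself.
4 is isolated — a component by itself.
Starting from 1 we can reach 1, 6. That is one component of size 2.
Starting from 0 we can reach 0, 3, 5, 7. That is one component of size 4.
Total: 4 components.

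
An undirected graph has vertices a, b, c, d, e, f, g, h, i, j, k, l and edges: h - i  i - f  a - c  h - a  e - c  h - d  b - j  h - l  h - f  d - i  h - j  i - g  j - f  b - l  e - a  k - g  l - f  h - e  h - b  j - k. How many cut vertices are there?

Removing h increases the component count from 1 to 2, so h is a cut vertex.
By contrast removing d leaves 1 component; it is not a cut vertex. No other vertex is a cut vertex either.

1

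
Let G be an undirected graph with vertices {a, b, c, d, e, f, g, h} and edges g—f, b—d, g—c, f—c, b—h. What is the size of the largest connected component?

3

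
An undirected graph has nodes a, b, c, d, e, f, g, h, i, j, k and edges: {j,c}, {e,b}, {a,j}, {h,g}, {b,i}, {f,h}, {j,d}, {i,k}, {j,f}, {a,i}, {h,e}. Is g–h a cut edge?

Yes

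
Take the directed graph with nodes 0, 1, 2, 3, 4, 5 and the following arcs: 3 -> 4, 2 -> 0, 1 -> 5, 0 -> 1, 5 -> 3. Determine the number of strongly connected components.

6

{3} is an SCC by itself.
{5} is an SCC by itself.
{1} is an SCC by itself.
{4} is an SCC by itself.
{2} is an SCC by itself.
(and 1 more singleton SCC)
That gives 6 strongly connected components.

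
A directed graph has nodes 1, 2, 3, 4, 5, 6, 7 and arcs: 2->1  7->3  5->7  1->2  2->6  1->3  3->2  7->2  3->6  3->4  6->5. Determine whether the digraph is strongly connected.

No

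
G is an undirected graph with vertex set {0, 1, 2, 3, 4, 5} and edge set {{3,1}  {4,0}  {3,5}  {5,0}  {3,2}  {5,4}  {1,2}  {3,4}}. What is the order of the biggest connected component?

6

Starting from 0 we can reach 0, 1, 2, 3, 4, 5. That is one component of size 6.
The largest has 6 vertices.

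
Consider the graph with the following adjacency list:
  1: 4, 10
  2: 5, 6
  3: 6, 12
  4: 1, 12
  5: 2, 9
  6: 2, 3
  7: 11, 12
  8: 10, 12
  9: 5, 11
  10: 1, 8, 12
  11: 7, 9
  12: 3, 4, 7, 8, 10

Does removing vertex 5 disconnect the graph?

No

Deleting 5 leaves 1 component (was 1) (its neighbors 2, 9 remain connected to each other), so 5 is not a cut vertex.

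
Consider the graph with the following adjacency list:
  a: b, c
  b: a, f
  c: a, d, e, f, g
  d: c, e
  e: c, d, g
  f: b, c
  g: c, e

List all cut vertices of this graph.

Removing c increases the component count from 1 to 2, so c is a cut vertex.
By contrast removing d leaves 1 component; it is not a cut vertex. No other vertex is a cut vertex either.

c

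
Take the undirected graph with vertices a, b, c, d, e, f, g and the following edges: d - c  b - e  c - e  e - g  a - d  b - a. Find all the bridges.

The edges on the cycle b-a-d-c-e-b are not bridges since each lies on that cycle.
But removing e - g disconnects e from g — this is a bridge.

e-g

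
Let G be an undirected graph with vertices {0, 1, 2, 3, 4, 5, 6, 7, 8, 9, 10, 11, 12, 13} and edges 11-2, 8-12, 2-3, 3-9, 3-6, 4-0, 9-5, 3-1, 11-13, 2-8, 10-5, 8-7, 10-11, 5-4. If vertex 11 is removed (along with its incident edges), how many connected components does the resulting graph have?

With 11 gone, the remaining components are: {13}; {0, 1, 2, 3, 4, 5, 6, 7, 8, 9, 10, 12}.
That is 2 components.

2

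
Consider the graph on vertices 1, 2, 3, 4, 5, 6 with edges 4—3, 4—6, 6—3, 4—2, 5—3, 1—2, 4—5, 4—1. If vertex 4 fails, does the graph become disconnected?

Yes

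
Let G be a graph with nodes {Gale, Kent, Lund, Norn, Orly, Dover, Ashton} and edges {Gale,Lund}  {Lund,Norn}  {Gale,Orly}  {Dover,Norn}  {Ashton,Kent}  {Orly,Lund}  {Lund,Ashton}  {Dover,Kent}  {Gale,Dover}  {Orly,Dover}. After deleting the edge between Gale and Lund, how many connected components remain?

1

Gale and Lund are still connected via Gale-Orly-Lund, so the component count stays at 1.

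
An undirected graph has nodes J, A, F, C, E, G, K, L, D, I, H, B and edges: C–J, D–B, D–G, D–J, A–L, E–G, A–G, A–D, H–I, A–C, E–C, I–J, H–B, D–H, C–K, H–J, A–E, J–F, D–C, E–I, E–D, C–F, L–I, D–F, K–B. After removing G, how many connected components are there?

1

With G gone, the remaining components are: {A, B, C, D, E, F, H, I, J, K, L}.
That is 1 component.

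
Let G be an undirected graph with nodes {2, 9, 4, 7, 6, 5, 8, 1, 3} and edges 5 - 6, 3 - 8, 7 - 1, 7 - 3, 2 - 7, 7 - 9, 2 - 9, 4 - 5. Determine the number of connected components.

2

Starting from 4 we can reach 4, 5, 6. That is one component of size 3.
Starting from 1 we can reach 1, 2, 3, 7, 8, 9. That is one component of size 6.
Total: 2 components.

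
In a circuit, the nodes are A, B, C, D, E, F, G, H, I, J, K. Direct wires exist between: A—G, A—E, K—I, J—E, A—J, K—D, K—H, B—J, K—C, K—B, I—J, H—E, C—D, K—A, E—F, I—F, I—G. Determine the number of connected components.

1

Starting from A we can reach A, B, C, D, E, F, G, H, I, J, K. That is one component of size 11.
Total: 1 component.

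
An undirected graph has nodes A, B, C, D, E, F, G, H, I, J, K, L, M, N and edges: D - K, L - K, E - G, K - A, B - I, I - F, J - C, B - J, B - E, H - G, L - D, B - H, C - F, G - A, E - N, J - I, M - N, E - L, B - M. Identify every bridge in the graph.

The edges on the cycle B-M-N-E-B are not bridges since each lies on that cycle.
Every edge lies on some cycle, so there are no bridges.

none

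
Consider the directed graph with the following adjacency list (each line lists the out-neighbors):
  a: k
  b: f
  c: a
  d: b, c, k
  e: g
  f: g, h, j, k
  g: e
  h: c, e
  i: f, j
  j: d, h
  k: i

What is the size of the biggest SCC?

{a, b, c, d, f, h, i, j, k} are all mutually reachable — one SCC of size 9.
{e, g} are all mutually reachable — one SCC of size 2.
The largest has 9 vertices.

9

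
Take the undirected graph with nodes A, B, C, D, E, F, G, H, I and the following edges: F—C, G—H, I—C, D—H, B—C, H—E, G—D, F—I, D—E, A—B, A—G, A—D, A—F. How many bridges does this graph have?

0

The edges on the cycle F-I-C-F are not bridges since each lies on that cycle.
Every edge lies on some cycle, so there are no bridges.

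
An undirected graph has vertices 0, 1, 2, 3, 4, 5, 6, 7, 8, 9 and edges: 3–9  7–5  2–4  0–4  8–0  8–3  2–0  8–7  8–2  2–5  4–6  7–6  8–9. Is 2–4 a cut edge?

No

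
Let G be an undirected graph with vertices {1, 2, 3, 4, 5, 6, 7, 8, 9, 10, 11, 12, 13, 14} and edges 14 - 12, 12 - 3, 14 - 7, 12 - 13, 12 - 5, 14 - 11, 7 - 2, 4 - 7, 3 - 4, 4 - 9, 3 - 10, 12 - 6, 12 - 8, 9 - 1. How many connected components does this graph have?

1

Starting from 1 we can reach 1, 2, 3, 4, 5, 6, 7, 8, 9, 10, 11, 12, 13, 14. That is one component of size 14.
Total: 1 component.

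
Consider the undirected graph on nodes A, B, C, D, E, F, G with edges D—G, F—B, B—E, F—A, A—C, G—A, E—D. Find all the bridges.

The edges on the cycle F-B-E-D-G-A-F are not bridges since each lies on that cycle.
But removing A—C disconnects A from C — this is a bridge.

A-C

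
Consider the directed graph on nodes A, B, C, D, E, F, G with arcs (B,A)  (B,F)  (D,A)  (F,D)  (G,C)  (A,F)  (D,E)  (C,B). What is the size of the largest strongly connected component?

3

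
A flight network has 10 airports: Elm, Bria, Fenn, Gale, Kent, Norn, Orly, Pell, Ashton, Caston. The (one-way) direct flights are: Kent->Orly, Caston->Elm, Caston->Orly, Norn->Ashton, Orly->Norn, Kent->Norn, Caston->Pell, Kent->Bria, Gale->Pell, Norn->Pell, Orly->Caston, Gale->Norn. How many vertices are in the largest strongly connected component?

2

{Orly, Caston} are all mutually reachable — one SCC of size 2.
{Bria} is an SCC by itself.
{Ashton} is an SCC by itself.
{Norn} is an SCC by itself.
{Gale} is an SCC by itself.
(and 4 more singleton SCCs)
The largest has 2 vertices.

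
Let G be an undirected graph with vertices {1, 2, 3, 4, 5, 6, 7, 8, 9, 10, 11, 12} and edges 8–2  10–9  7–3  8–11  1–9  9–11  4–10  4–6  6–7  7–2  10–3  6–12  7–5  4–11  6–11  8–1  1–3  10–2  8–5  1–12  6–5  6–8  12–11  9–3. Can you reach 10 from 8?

Yes

From 8 we can reach 1, 2, 3, 4, 5, 6, 7, 8, 9, 10, 11, 12, which includes 10.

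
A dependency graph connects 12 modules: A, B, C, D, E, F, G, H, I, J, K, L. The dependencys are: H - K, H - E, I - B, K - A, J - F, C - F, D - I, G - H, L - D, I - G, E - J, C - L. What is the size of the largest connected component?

12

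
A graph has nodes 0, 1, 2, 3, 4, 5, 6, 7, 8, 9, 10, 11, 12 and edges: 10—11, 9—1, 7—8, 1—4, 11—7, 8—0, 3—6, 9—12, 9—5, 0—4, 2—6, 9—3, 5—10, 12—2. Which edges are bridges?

none

The edges on the cycle 9-5-10-11-7-8-0-4-1-9 are not bridges since each lies on that cycle.
Every edge lies on some cycle, so there are no bridges.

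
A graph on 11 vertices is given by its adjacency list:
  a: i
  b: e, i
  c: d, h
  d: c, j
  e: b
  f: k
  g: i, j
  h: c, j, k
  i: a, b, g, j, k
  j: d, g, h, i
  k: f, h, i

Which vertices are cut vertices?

Removing b increases the component count from 1 to 2, so b is a cut vertex.
Removing i increases the component count from 1 to 3, so i is a cut vertex.
Removing k increases the component count from 1 to 2, so k is a cut vertex.
By contrast removing d leaves 1 component; it is not a cut vertex. No other vertex is a cut vertex either.

b, i, k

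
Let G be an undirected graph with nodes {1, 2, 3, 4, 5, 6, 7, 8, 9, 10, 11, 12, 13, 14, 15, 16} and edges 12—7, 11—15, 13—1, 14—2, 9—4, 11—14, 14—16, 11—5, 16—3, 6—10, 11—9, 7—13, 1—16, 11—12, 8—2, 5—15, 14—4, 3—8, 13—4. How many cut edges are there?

The edges on the cycle 11-5-15-11 are not bridges since each lies on that cycle.
But removing 6—10 disconnects 6 from 10 — this is a bridge.

1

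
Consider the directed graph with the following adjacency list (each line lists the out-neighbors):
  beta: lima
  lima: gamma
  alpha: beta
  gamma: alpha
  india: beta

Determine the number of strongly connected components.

{beta, lima, alpha, gamma} are all mutually reachable — one SCC of size 4.
{india} is an SCC by itself.
That gives 2 strongly connected components.

2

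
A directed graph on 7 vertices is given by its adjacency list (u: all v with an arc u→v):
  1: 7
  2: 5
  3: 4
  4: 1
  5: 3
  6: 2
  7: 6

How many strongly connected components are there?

1

{1, 2, 3, 4, 5, 6, 7} are all mutually reachable — one SCC of size 7.
That gives 1 strongly connected component.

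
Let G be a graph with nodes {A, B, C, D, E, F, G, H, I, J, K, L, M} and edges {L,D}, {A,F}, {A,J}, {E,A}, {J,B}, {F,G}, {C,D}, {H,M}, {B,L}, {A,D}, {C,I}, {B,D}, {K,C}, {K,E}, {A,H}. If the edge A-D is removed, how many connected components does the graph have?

A and D are still connected via A-J-B-D, so the component count stays at 1.

1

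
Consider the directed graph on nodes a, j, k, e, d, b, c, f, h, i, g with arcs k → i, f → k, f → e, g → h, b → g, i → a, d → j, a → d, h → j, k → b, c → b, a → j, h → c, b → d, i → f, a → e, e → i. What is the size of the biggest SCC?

{a, e, f, i, k} are all mutually reachable — one SCC of size 5.
{b, c, g, h} are all mutually reachable — one SCC of size 4.
{d} is an SCC by itself.
{j} is an SCC by itself.
The largest has 5 vertices.

5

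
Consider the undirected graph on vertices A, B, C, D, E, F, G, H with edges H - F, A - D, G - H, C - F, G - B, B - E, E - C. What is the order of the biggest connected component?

Starting from A we can reach A, D. That is one component of size 2.
Starting from B we can reach B, C, E, F, G, H. That is one component of size 6.
The largest has 6 vertices.

6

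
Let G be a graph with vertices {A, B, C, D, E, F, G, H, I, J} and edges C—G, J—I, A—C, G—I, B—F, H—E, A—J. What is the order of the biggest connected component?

D is isolated — a component by itself.
Starting from E we can reach E, H. That is one component of size 2.
Starting from B we can reach B, F. That is one component of size 2.
Starting from A we can reach A, C, G, I, J. That is one component of size 5.
The largest has 5 vertices.

5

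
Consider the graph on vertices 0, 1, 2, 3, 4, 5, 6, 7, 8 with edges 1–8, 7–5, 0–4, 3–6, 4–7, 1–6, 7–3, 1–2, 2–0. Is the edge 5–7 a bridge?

Removing 5–7 leaves no path between 5 and 7: the component count goes from 1 to 2. So it is a bridge.

Yes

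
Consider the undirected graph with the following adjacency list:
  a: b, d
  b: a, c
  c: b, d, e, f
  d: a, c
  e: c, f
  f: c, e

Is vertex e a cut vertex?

No

Deleting e leaves 1 component (was 1) (its neighbors c, f remain connected to each other), so e is not a cut vertex.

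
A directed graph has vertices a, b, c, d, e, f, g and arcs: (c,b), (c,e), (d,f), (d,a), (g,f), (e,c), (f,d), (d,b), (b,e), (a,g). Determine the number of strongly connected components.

{a, d, f, g} are all mutually reachable — one SCC of size 4.
{b, c, e} are all mutually reachable — one SCC of size 3.
That gives 2 strongly connected components.

2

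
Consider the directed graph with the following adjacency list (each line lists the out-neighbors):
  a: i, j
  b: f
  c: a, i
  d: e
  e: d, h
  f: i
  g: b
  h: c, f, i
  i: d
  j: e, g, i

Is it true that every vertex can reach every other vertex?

From a we can reach every vertex (a, b, c, d, e, f, g, h, i, j), and every vertex can reach a (a, b, c, d, e, f, g, h, i, j). So the whole graph is one strongly connected component.

Yes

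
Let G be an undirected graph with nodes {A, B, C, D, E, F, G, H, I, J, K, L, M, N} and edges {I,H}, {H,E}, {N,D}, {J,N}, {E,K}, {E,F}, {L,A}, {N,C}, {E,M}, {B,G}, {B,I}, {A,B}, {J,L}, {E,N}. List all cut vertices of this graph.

B, E, N

Removing B increases the component count from 1 to 2, so B is a cut vertex.
Removing E increases the component count from 1 to 4, so E is a cut vertex.
Removing N increases the component count from 1 to 3, so N is a cut vertex.
By contrast removing I leaves 1 component; it is not a cut vertex. No other vertex is a cut vertex either.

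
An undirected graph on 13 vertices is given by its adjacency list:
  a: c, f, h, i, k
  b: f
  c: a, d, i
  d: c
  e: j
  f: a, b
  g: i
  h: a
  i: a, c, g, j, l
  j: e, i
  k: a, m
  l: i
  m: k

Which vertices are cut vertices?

a, c, f, i, j, k

Removing a increases the component count from 1 to 4, so a is a cut vertex.
Removing c increases the component count from 1 to 2, so c is a cut vertex.
Removing f increases the component count from 1 to 2, so f is a cut vertex.
Likewise i, j, k are cut vertices.
By contrast removing e leaves 1 component; it is not a cut vertex. No other vertex is a cut vertex either.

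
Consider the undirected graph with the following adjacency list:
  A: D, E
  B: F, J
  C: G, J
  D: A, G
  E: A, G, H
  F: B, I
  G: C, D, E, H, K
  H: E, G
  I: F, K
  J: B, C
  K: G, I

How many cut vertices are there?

1

Removing G increases the component count from 1 to 2, so G is a cut vertex.
By contrast removing F leaves 1 component; it is not a cut vertex. No other vertex is a cut vertex either.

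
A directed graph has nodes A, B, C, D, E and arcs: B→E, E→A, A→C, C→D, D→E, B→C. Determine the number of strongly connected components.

2

{A, C, D, E} are all mutually reachable — one SCC of size 4.
{B} is an SCC by itself.
That gives 2 strongly connected components.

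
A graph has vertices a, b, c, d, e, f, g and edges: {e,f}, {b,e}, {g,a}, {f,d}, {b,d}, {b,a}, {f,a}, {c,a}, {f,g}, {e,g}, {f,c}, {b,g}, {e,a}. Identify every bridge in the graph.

none

The edges on the cycle b-e-f-g-b are not bridges since each lies on that cycle.
Every edge lies on some cycle, so there are no bridges.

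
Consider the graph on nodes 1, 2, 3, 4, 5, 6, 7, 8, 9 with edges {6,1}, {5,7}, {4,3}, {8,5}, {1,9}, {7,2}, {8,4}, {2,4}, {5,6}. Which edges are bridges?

1-6, 1-9, 3-4, 5-6

The edges on the cycle 8-5-7-2-4-8 are not bridges since each lies on that cycle.
But removing 5-6 disconnects 5 from 6; removing 4-3 disconnects 4 from 3; removing 6-1 disconnects 6 from 1; removing 9-1 disconnects 9 from 1 — these are bridges.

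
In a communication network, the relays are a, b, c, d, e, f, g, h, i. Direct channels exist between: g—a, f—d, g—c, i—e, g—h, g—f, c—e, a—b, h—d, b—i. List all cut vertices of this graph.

g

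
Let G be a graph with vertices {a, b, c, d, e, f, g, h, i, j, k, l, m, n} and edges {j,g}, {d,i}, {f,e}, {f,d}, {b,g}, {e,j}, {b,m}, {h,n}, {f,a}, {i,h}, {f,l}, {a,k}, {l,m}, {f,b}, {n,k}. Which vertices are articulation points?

f

Removing f increases the component count from 2 to 3, so f is a cut vertex.
By contrast removing i leaves 2 components; it is not a cut vertex. No other vertex is a cut vertex either.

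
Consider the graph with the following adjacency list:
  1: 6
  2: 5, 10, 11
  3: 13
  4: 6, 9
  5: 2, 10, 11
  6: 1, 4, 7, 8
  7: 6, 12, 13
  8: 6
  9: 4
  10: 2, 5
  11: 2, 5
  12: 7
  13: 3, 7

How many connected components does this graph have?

2

Starting from 2 we can reach 2, 5, 10, 11. That is one component of size 4.
Starting from 1 we can reach 1, 3, 4, 6, 7, 8, 9, 12, 13. That is one component of size 9.
Total: 2 components.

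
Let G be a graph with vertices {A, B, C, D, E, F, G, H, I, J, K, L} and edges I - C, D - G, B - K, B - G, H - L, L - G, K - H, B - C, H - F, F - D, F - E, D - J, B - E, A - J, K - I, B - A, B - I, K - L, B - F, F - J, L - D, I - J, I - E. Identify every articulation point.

none

Removing E, for instance, still leaves 1 component. No single vertex removal increases the component count — the graph has no articulation points.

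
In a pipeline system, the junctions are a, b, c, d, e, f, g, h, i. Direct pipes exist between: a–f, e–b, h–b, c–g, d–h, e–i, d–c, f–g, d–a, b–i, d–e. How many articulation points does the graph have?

Removing d increases the component count from 1 to 2, so d is a cut vertex.
By contrast removing h leaves 1 component; it is not a cut vertex. No other vertex is a cut vertex either.

1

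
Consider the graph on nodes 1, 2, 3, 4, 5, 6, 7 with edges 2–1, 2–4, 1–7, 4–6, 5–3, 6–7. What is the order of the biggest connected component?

5

Starting from 3 we can reach 3, 5. That is one component of size 2.
Starting from 1 we can reach 1, 2, 4, 6, 7. That is one component of size 5.
The largest has 5 vertices.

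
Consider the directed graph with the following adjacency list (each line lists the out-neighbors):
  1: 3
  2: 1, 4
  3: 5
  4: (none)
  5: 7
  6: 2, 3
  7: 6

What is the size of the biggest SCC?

6

{1, 2, 3, 5, 6, 7} are all mutually reachable — one SCC of size 6.
{4} is an SCC by itself.
The largest has 6 vertices.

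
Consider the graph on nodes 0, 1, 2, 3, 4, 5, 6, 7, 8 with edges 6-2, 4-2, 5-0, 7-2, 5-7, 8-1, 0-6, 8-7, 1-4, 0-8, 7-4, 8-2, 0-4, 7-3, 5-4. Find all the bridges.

3-7

The edges on the cycle 0-8-1-4-0 are not bridges since each lies on that cycle.
But removing 3-7 disconnects 3 from 7 — this is a bridge.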